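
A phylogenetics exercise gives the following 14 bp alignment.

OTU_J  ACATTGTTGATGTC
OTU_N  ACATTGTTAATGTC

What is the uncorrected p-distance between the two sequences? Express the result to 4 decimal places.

0.0714

Differing sites — 9:G/A.
There are 1 differences over 14 sites, so p = 1/14 = 0.0714.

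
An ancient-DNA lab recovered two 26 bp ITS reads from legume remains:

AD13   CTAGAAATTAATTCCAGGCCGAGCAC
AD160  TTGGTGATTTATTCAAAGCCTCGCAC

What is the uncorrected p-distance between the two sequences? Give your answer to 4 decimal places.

0.3462

The sequences differ at positions 1 (C/T), 3 (A/G), 5 (A/T), 6 (A/G), 10 (A/T), 15 (C/A), 17 (G/A), 21 (G/T), 22 (A/C).
There are 9 differences over 26 sites, so p = 9/26 = 0.3462.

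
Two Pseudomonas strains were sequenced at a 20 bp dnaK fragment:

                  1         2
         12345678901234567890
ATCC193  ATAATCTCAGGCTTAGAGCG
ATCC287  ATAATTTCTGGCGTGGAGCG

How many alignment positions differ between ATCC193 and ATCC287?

4

Mismatches occur at site 6 (C→T), site 9 (A→T), site 13 (T→G), site 15 (A→G).
That gives 4 mismatches out of 20 aligned sites, so the Hamming distance is 4.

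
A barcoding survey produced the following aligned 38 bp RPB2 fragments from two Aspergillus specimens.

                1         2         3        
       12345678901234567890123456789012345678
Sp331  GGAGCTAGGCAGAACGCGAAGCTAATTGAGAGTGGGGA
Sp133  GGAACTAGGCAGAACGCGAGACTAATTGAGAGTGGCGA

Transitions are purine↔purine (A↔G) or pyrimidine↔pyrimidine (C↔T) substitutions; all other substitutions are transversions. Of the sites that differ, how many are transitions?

3

The sequences differ at positions 4 (G/A, transition), 20 (A/G, transition), 21 (G/A, transition), 36 (G/C, transversion).
Of the 4 differences, 3 transitions and 1 transversion, so the answer is 3.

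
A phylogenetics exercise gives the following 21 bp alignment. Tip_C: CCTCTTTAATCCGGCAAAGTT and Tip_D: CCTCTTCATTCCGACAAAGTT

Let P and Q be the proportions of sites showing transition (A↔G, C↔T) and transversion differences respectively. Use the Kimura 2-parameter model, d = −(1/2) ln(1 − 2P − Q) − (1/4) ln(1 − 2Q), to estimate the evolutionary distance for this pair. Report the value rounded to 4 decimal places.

Differing sites — 7:T/C (Ti); 9:A/T (Tv); 14:G/A (Ti).
Of the 3 differences, 2 transitions and 1 transversion over 21 sites: P = 2/21 = 0.095238, Q = 1/21 = 0.047619.
d = −0.5·ln(0.761905) − 0.25·ln(0.904762) = −0.5·(-0.271933) − 0.25·(-0.100083) = 0.1610.

0.1610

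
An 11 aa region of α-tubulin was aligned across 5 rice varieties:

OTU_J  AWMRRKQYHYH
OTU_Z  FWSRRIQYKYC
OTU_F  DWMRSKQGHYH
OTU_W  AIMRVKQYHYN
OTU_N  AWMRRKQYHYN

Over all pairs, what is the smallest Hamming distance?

Pairwise Hamming distances:
  OTU_J vs OTU_Z: 5
  OTU_J vs OTU_F: 3
  OTU_J vs OTU_W: 3
  OTU_J vs OTU_N: 1
  OTU_Z vs OTU_F: 7
  OTU_Z vs OTU_W: 7
  OTU_Z vs OTU_N: 5
  OTU_F vs OTU_W: 5
  OTU_F vs OTU_N: 4
  OTU_W vs OTU_N: 2
The smallest is 1, between OTU_J and OTU_N.

1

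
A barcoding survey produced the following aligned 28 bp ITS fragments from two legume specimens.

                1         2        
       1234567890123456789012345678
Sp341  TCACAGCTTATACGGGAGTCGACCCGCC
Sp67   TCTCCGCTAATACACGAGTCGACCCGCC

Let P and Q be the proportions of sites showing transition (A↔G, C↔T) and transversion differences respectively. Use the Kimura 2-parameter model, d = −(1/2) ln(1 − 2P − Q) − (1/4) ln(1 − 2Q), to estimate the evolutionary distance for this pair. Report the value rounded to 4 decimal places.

0.2047

Mismatches occur at site 3 (A↔T, transversion), site 5 (A↔C, transversion), site 9 (T↔A, transversion), site 14 (G↔A, transition), site 15 (G↔C, transversion).
Of the 5 differences, 1 transition and 4 transversions over 28 sites: P = 1/28 = 0.035714, Q = 4/28 = 0.142857.
d = −0.5·ln(0.785715) − 0.25·ln(0.714286) = −0.5·(-0.241161) − 0.25·(-0.336472) = 0.2047.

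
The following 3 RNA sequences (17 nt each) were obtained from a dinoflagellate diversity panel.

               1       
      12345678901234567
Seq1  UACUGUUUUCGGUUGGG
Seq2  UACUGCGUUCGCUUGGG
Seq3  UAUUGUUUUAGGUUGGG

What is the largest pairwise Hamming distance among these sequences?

Pairwise Hamming distances:
  Seq1 vs Seq2: 3
  Seq1 vs Seq3: 2
  Seq2 vs Seq3: 5
The largest is 5, between Seq2 and Seq3.

5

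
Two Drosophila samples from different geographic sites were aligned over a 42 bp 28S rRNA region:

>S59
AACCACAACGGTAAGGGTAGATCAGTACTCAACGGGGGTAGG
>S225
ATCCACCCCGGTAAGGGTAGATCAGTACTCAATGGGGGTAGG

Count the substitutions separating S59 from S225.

Mismatches occur at site 2 (A/T), site 7 (A/C), site 8 (A/C), site 33 (C/T).
That gives 4 mismatches out of 42 aligned sites, so the Hamming distance is 4.

4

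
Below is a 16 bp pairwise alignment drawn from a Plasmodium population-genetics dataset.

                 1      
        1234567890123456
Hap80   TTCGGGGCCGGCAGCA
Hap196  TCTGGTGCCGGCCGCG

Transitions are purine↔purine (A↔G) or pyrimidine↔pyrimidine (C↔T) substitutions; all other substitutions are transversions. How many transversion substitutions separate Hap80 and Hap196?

2

The sequences differ at positions 2 (T/C, transition), 3 (C/T, transition), 6 (G/T, transversion), 13 (A/C, transversion), 16 (A/G, transition).
Of the 5 differences, 3 transitions and 2 transversions, so the answer is 2.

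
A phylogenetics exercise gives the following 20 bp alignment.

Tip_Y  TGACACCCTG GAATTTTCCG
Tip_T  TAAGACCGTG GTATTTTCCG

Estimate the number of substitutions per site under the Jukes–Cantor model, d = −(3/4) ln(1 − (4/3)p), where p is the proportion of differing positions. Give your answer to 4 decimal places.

Mismatches occur at site 2 (G→A), site 4 (C→G), site 8 (C→G), site 12 (A→T).
p = 4/20 = 0.200000.
d = −0.75 · ln(1 − (4/3)·0.200000) = −0.75 · ln(0.733333) = −0.75 · (-0.310155) = 0.2326.

0.2326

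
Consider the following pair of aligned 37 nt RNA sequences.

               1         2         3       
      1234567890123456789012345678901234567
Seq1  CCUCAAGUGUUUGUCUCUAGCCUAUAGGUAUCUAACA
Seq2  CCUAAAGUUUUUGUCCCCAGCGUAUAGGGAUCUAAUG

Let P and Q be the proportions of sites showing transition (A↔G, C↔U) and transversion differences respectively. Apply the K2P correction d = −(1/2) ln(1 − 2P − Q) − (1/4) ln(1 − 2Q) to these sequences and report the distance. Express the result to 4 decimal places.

0.2569

Mismatches occur at site 4 (C→A, transversion), site 9 (G→U, transversion), site 16 (U→C, transition), site 18 (U→C, transition), site 22 (C→G, transversion), site 29 (U→G, transversion), site 36 (C→U, transition), site 37 (A→G, transition).
Of the 8 differences, 4 transitions and 4 transversions over 37 sites: P = 4/37 = 0.108108, Q = 4/37 = 0.108108.
d = −0.5·ln(0.675676) − 0.25·ln(0.783784) = −0.5·(-0.392042) − 0.25·(-0.243622) = 0.2569.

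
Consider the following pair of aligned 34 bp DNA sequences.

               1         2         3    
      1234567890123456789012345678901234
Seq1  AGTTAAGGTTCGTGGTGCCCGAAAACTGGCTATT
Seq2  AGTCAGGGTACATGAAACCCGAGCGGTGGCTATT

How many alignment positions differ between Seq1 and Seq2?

11

Mismatches occur at site 4 (T→C), site 6 (A→G), site 10 (T→A), site 12 (G→A), site 15 (G→A), site 16 (T→A), site 17 (G→A), site 23 (A→G), site 24 (A→C), site 25 (A→G), site 26 (C→G).
That gives 11 mismatches out of 34 aligned sites, so the Hamming distance is 11.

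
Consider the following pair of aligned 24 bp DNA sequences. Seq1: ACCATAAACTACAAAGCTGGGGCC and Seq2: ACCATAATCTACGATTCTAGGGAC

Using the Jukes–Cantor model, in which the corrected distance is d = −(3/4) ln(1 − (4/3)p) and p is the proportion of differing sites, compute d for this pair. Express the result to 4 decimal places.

Differing sites — 8:A/T; 13:A/G; 15:A/T; 16:G/T; 19:G/A; 23:C/A.
p = 6/24 = 0.250000.
d = −0.75 · ln(1 − (4/3)·0.250000) = −0.75 · ln(0.666667) = −0.75 · (-0.405465) = 0.3041.

0.3041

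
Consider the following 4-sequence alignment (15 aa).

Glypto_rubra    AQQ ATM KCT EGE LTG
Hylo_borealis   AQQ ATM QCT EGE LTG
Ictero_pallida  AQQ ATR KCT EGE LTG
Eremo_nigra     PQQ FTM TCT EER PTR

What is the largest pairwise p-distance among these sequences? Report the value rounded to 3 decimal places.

Pairwise Hamming distances:
  Glypto_rubra vs Hylo_borealis: 1
  Glypto_rubra vs Ictero_pallida: 1
  Glypto_rubra vs Eremo_nigra: 7
  Hylo_borealis vs Ictero_pallida: 2
  Hylo_borealis vs Eremo_nigra: 7
  Ictero_pallida vs Eremo_nigra: 8
The largest is 8 mismatches, between Ictero_pallida and Eremo_nigra; p = 8/15 = 0.533.

0.533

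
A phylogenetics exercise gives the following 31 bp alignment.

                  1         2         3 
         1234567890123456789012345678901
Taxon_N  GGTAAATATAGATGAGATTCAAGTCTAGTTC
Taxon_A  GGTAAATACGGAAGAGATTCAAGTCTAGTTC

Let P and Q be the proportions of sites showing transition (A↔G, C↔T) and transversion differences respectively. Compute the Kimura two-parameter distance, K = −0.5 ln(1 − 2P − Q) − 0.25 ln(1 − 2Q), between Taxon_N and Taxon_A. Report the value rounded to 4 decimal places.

Mismatches occur at site 9 (T→C, transition), site 10 (A→G, transition), site 13 (T→A, transversion).
Of the 3 differences, 2 transitions and 1 transversion over 31 sites: P = 2/31 = 0.064516, Q = 1/31 = 0.032258.
d = −0.5·ln(0.838710) − 0.25·ln(0.935484) = −0.5·(-0.175890) − 0.25·(-0.066691) = 0.1046.

0.1046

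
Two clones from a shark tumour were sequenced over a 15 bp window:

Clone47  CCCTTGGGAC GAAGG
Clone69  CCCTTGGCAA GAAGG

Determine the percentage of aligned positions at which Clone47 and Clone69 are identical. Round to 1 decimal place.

86.7%

Differing sites — 8:G/C; 10:C/A.
13 of the 15 sites match, so the percent identity is 13/15 × 100 = 86.7%.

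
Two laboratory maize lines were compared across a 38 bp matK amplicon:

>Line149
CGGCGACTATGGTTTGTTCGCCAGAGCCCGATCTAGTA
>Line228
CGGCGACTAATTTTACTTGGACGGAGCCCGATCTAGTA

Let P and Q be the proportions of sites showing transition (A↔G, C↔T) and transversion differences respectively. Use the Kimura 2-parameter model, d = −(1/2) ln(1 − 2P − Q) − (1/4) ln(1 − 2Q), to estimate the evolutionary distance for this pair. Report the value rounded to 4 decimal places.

0.2500

Differing sites — 10:T/A (Tv); 11:G/T (Tv); 12:G/T (Tv); 15:T/A (Tv); 16:G/C (Tv); 19:C/G (Tv); 21:C/A (Tv); 23:A/G (Ti).
Of the 8 differences, 1 transition and 7 transversions over 38 sites: P = 1/38 = 0.026316, Q = 7/38 = 0.184211.
d = −0.5·ln(0.763157) − 0.25·ln(0.631578) = −0.5·(-0.270292) − 0.25·(-0.459534) = 0.2500.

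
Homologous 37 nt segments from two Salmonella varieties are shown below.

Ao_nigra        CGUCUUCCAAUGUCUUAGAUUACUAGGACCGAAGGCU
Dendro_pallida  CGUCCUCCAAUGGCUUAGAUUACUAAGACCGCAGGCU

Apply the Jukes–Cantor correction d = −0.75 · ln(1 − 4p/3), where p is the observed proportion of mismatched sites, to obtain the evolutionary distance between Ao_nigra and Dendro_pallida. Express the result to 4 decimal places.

The sequences differ at positions 5 (U/C), 13 (U/G), 26 (G/A), 32 (A/C).
p = 4/37 = 0.108108.
d = −0.75 · ln(1 − (4/3)·0.108108) = −0.75 · ln(0.855856) = −0.75 · (-0.155653) = 0.1167.

0.1167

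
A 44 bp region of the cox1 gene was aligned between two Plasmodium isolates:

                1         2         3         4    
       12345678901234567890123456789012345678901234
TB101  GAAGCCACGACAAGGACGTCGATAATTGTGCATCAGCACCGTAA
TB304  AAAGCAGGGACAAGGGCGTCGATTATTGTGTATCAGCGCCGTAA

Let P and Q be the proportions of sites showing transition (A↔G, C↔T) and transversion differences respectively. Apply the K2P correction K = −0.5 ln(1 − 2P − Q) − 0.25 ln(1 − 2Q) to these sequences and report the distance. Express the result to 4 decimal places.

The sequences differ at positions 1 (G/A, transition), 6 (C/A, transversion), 7 (A/G, transition), 8 (C/G, transversion), 16 (A/G, transition), 24 (A/T, transversion), 31 (C/T, transition), 38 (A/G, transition).
Of the 8 differences, 5 transitions and 3 transversions over 44 sites: P = 5/44 = 0.113636, Q = 3/44 = 0.068182.
d = −0.5·ln(0.704546) − 0.25·ln(0.863636) = −0.5·(-0.350202) − 0.25·(-0.146604) = 0.2118.

0.2118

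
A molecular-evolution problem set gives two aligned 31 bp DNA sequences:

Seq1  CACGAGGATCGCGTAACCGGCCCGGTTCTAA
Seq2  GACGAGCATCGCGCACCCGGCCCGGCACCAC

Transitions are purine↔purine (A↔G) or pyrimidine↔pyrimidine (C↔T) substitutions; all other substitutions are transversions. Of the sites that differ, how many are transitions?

3

Mismatches occur at site 1 (C/G, transversion), site 7 (G/C, transversion), site 14 (T/C, transition), site 16 (A/C, transversion), site 26 (T/C, transition), site 27 (T/A, transversion), site 29 (T/C, transition), site 31 (A/C, transversion).
Of the 8 differences, 3 transitions and 5 transversions, so the answer is 3.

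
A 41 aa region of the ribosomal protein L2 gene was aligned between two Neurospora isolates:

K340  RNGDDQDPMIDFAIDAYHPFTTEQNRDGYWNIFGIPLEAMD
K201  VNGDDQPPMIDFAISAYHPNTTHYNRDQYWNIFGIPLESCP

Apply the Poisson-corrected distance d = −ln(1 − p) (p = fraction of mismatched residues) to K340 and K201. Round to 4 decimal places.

The sequences differ at positions 1 (R/V), 7 (D/P), 15 (D/S), 20 (F/N), 23 (E/H), 24 (Q/Y), 28 (G/Q), 39 (A/S), 40 (M/C), 41 (D/P).
p = 10/41 = 0.243902.
d = −ln(1 − 0.243902) = −ln(0.756098) = 0.2796.

0.2796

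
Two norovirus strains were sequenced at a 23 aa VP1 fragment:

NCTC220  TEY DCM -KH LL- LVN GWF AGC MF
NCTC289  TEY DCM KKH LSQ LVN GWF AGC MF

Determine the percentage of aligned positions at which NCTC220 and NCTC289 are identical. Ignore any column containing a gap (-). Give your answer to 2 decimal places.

95.24%

Excluding the 2 gap columns leaves 21 comparable sites.
A single mismatch occurs at site 11 (L→S).
20 of the 21 comparable sites match, so the percent identity is 20/21 × 100 = 95.24%.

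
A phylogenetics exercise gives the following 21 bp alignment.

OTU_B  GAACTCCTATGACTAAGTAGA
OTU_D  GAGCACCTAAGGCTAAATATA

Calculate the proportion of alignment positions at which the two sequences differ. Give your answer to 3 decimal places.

0.286

Mismatches occur at site 3 (A→G), site 5 (T→A), site 10 (T→A), site 12 (A→G), site 17 (G→A), site 20 (G→T).
There are 6 differences over 21 sites, so p = 6/21 = 0.286.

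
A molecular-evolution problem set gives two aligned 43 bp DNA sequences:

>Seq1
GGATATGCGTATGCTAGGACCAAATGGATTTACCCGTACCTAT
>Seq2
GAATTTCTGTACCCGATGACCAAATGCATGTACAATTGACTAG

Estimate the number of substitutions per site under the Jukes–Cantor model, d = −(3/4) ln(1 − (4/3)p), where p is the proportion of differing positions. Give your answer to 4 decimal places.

Mismatches occur at site 2 (G→A), site 5 (A→T), site 7 (G→C), site 8 (C→T), site 12 (T→C), site 13 (G→C), site 15 (T→G), site 17 (G→T), site 27 (G→C), site 30 (T→G), site 34 (C→A), site 35 (C→A), site 36 (G→T), site 38 (A→G), site 39 (C→A), site 43 (T→G).
p = 16/43 = 0.372093.
d = −0.75 · ln(1 − (4/3)·0.372093) = −0.75 · ln(0.503876) = −0.75 · (-0.685425) = 0.5141.

0.5141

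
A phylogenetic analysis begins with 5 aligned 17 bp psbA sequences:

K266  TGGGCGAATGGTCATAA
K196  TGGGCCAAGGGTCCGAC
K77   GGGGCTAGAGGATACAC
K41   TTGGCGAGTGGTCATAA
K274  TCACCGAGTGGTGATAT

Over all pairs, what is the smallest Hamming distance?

Pairwise Hamming distances:
  K266 vs K196: 5
  K266 vs K77: 8
  K266 vs K41: 2
  K266 vs K274: 6
  K196 vs K77: 8
  K196 vs K41: 7
  K196 vs K274: 10
  K77 vs K41: 8
  K77 vs K274: 10
  K41 vs K274: 5
The smallest is 2, between K266 and K41.

2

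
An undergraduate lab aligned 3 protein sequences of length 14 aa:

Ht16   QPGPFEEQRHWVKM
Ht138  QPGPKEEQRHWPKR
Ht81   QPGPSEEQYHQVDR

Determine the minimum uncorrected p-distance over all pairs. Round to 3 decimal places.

Pairwise Hamming distances:
  Ht16 vs Ht138: 3
  Ht16 vs Ht81: 5
  Ht138 vs Ht81: 5
The smallest is 3 mismatches, between Ht16 and Ht138; p = 3/14 = 0.214.

0.214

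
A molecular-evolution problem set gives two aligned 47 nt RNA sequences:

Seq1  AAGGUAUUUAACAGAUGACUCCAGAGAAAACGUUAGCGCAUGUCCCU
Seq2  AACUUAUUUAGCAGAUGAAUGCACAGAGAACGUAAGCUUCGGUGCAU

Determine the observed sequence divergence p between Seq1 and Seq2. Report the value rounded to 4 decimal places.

Mismatches occur at site 3 (G/C), site 4 (G/U), site 11 (A/G), site 19 (C/A), site 21 (C/G), site 24 (G/C), site 28 (A/G), site 34 (U/A), site 38 (G/U), site 39 (C/U), site 40 (A/C), site 41 (U/G), site 44 (C/G), site 46 (C/A).
There are 14 differences over 47 sites, so p = 14/47 = 0.2979.

0.2979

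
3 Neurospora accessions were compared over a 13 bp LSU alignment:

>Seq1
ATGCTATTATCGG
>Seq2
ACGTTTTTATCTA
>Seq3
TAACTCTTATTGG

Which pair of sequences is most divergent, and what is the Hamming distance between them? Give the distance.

8

Pairwise Hamming distances:
  Seq1 vs Seq2: 5
  Seq1 vs Seq3: 5
  Seq2 vs Seq3: 8
The largest is 8, between Seq2 and Seq3.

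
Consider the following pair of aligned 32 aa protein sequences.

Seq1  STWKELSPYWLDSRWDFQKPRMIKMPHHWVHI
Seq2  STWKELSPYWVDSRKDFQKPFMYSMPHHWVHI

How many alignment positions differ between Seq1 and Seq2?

5

The sequences differ at positions 11 (L/V), 15 (W/K), 21 (R/F), 23 (I/Y), 24 (K/S).
That gives 5 mismatches out of 32 aligned sites, so the Hamming distance is 5.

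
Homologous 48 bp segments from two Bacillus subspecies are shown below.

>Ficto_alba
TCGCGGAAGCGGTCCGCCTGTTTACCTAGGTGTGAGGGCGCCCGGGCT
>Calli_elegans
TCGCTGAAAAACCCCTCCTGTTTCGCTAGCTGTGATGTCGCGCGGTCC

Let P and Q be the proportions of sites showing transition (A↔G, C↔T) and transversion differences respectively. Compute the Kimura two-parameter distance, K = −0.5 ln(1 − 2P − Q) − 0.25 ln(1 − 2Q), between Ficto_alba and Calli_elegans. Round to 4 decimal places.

0.4052

Mismatches occur at site 5 (G→T, transversion), site 9 (G→A, transition), site 10 (C→A, transversion), site 11 (G→A, transition), site 12 (G→C, transversion), site 13 (T→C, transition), site 16 (G→T, transversion), site 24 (A→C, transversion), site 25 (C→G, transversion), site 30 (G→C, transversion), site 36 (G→T, transversion), site 38 (G→T, transversion), site 42 (C→G, transversion), site 46 (G→T, transversion), site 48 (T→C, transition).
Of the 15 differences, 4 transitions and 11 transversions over 48 sites: P = 4/48 = 0.083333, Q = 11/48 = 0.229167.
d = −0.5·ln(0.604167) − 0.25·ln(0.541666) = −0.5·(-0.503905) − 0.25·(-0.613106) = 0.4052.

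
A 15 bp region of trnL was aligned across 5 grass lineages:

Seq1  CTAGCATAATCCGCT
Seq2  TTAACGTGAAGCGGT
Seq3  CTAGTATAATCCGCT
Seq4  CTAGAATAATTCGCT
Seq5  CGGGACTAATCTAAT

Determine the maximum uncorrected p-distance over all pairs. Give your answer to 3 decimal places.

Pairwise Hamming distances:
  Seq1 vs Seq2: 7
  Seq1 vs Seq3: 1
  Seq1 vs Seq4: 2
  Seq1 vs Seq5: 7
  Seq2 vs Seq3: 8
  Seq2 vs Seq4: 8
  Seq2 vs Seq5: 12
  Seq3 vs Seq4: 2
  Seq3 vs Seq5: 7
  Seq4 vs Seq5: 7
The largest is 12 mismatches, between Seq2 and Seq5; p = 12/15 = 0.800.

0.800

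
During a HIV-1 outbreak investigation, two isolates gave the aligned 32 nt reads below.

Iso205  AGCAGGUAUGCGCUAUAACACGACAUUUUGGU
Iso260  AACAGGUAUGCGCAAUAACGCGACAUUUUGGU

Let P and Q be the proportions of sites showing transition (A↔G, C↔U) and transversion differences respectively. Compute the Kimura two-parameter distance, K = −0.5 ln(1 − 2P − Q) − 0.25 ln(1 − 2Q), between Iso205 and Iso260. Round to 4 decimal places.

0.1011

Differing sites — 2:G/A (Ti); 14:U/A (Tv); 20:A/G (Ti).
Of the 3 differences, 2 transitions and 1 transversion over 32 sites: P = 2/32 = 0.062500, Q = 1/32 = 0.031250.
d = −0.5·ln(0.843750) − 0.25·ln(0.937500) = −0.5·(-0.169899) − 0.25·(-0.064539) = 0.1011.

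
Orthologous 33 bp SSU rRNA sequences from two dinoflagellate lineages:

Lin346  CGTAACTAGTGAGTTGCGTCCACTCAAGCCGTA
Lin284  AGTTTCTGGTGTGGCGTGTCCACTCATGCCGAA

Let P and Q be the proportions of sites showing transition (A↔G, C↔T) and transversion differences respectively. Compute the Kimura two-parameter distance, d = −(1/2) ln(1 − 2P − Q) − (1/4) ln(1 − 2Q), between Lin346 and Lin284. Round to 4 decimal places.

The sequences differ at positions 1 (C/A, transversion), 4 (A/T, transversion), 5 (A/T, transversion), 8 (A/G, transition), 12 (A/T, transversion), 14 (T/G, transversion), 15 (T/C, transition), 17 (C/T, transition), 27 (A/T, transversion), 32 (T/A, transversion).
Of the 10 differences, 3 transitions and 7 transversions over 33 sites: P = 3/33 = 0.090909, Q = 7/33 = 0.212121.
d = −0.5·ln(0.606061) − 0.25·ln(0.575758) = −0.5·(-0.500775) − 0.25·(-0.552068) = 0.3884.

0.3884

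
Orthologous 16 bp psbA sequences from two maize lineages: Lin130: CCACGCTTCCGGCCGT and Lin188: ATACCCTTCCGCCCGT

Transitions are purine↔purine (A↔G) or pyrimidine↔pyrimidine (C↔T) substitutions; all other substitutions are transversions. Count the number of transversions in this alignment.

Mismatches occur at site 1 (C/A, transversion), site 2 (C/T, transition), site 5 (G/C, transversion), site 12 (G/C, transversion).
Of the 4 differences, 1 transition and 3 transversions, so the answer is 3.

3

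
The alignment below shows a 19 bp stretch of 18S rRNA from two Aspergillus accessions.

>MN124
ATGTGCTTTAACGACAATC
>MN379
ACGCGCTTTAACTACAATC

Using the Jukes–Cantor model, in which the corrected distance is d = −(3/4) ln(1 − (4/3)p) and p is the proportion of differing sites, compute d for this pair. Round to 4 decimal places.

0.1773

The sequences differ at positions 2 (T/C), 4 (T/C), 13 (G/T).
p = 3/19 = 0.157895.
d = −0.75 · ln(1 − (4/3)·0.157895) = −0.75 · ln(0.789473) = −0.75 · (-0.236390) = 0.1773.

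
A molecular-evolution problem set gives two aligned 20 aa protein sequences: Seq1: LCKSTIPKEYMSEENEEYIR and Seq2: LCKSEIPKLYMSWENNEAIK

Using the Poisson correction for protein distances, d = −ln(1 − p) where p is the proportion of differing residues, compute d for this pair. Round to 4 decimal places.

Mismatches occur at site 5 (T/E), site 9 (E/L), site 13 (E/W), site 16 (E/N), site 18 (Y/A), site 20 (R/K).
p = 6/20 = 0.300000.
d = −ln(1 − 0.300000) = −ln(0.700000) = 0.3567.

0.3567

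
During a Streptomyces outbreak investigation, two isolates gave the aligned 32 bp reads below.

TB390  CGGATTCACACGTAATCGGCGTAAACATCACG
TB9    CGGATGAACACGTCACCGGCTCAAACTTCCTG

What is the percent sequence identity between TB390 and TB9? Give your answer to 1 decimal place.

Differing sites — 6:T/G; 7:C/A; 14:A/C; 16:T/C; 21:G/T; 22:T/C; 27:A/T; 30:A/C; 31:C/T.
23 of the 32 sites match, so the percent identity is 23/32 × 100 = 71.9%.

71.9%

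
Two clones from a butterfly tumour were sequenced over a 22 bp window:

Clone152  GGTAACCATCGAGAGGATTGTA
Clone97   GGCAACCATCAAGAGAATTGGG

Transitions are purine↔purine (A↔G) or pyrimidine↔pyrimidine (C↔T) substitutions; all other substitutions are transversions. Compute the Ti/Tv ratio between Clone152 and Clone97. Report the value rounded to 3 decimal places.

4.000

Differing sites — 3:T/C (Ti); 11:G/A (Ti); 16:G/A (Ti); 21:T/G (Tv); 22:A/G (Ti).
Of the 5 differences, 4 transitions and 1 transversion, so Ti/Tv = 4/1 = 4.000.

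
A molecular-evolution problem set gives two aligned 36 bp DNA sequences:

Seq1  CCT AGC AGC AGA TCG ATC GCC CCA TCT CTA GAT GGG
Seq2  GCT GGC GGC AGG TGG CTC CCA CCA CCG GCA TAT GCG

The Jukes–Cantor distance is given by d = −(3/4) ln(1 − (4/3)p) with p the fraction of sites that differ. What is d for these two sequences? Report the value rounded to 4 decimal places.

Differing sites — 1:C/G; 4:A/G; 7:A/G; 12:A/G; 14:C/G; 16:A/C; 19:G/C; 21:C/A; 25:T/C; 27:T/G; 28:C/G; 29:T/C; 31:G/T; 35:G/C.
p = 14/36 = 0.388889.
d = −0.75 · ln(1 − (4/3)·0.388889) = −0.75 · ln(0.481481) = −0.75 · (-0.730889) = 0.5482.

0.5482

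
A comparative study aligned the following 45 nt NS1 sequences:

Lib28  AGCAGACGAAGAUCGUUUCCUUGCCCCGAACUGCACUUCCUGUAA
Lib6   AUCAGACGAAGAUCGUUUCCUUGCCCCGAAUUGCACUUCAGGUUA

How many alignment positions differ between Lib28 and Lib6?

The sequences differ at positions 2 (G/U), 31 (C/U), 40 (C/A), 41 (U/G), 44 (A/U).
That gives 5 mismatches out of 45 aligned sites, so the Hamming distance is 5.

5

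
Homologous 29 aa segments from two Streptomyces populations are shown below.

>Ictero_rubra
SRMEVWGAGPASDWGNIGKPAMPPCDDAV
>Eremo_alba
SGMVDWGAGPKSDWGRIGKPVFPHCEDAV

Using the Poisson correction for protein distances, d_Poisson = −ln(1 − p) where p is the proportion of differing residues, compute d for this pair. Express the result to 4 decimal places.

0.3716

Differing sites — 2:R/G; 4:E/V; 5:V/D; 11:A/K; 16:N/R; 21:A/V; 22:M/F; 24:P/H; 26:D/E.
p = 9/29 = 0.310345.
d = −ln(1 − 0.310345) = −ln(0.689655) = 0.3716.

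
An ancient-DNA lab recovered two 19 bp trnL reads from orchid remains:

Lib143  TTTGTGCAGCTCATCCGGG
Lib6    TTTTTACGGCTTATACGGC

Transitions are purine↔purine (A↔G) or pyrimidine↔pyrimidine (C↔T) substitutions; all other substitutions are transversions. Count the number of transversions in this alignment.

3

The sequences differ at positions 4 (G/T, transversion), 6 (G/A, transition), 8 (A/G, transition), 12 (C/T, transition), 15 (C/A, transversion), 19 (G/C, transversion).
Of the 6 differences, 3 transitions and 3 transversions, so the answer is 3.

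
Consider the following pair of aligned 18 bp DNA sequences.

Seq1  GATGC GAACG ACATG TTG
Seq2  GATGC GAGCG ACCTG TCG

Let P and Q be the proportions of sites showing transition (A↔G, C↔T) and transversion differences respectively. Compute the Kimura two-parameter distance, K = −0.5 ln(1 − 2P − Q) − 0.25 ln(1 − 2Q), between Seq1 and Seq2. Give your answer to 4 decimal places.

Mismatches occur at site 8 (A↔G, transition), site 13 (A↔C, transversion), site 17 (T↔C, transition).
Of the 3 differences, 2 transitions and 1 transversion over 18 sites: P = 2/18 = 0.111111, Q = 1/18 = 0.055556.
d = −0.5·ln(0.722222) − 0.25·ln(0.888888) = −0.5·(-0.325423) − 0.25·(-0.117784) = 0.1922.

0.1922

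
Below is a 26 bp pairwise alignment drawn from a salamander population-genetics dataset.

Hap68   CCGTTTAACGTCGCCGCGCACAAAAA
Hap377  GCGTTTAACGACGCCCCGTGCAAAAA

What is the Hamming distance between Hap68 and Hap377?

Differing sites — 1:C/G; 11:T/A; 16:G/C; 19:C/T; 20:A/G.
That gives 5 mismatches out of 26 aligned sites, so the Hamming distance is 5.

5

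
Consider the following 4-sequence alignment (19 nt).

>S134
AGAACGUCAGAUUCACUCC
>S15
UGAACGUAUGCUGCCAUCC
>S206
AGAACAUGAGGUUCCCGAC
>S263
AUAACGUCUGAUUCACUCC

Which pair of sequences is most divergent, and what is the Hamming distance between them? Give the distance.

9

Pairwise Hamming distances:
  S134 vs S15: 7
  S134 vs S206: 6
  S134 vs S263: 2
  S15 vs S206: 9
  S15 vs S263: 7
  S206 vs S263: 8
The largest is 9, between S15 and S206.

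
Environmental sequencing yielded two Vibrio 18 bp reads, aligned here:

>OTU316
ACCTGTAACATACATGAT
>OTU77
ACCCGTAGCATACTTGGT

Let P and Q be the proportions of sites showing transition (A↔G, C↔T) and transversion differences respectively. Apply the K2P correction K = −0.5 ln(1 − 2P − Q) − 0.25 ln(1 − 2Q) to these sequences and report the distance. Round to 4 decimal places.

0.2757

The sequences differ at positions 4 (T/C, transition), 8 (A/G, transition), 14 (A/T, transversion), 17 (A/G, transition).
Of the 4 differences, 3 transitions and 1 transversion over 18 sites: P = 3/18 = 0.166667, Q = 1/18 = 0.055556.
d = −0.5·ln(0.611110) − 0.25·ln(0.888888) = −0.5·(-0.492478) − 0.25·(-0.117784) = 0.2757.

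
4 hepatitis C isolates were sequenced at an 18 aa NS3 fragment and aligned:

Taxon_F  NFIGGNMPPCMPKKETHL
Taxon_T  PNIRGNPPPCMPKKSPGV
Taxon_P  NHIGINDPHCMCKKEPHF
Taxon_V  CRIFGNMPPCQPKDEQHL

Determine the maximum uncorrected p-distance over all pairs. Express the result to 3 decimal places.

Pairwise Hamming distances:
  Taxon_F vs Taxon_T: 8
  Taxon_F vs Taxon_P: 7
  Taxon_F vs Taxon_V: 6
  Taxon_T vs Taxon_P: 10
  Taxon_T vs Taxon_V: 10
  Taxon_P vs Taxon_V: 11
The largest is 11 mismatches, between Taxon_P and Taxon_V; p = 11/18 = 0.611.

0.611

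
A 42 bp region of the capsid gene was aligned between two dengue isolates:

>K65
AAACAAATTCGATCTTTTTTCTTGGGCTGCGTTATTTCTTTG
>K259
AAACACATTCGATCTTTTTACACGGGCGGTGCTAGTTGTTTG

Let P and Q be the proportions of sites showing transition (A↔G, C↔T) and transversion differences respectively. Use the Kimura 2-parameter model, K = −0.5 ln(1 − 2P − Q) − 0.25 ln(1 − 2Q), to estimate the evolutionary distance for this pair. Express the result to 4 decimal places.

0.2524

Differing sites — 6:A/C (Tv); 20:T/A (Tv); 22:T/A (Tv); 23:T/C (Ti); 28:T/G (Tv); 30:C/T (Ti); 32:T/C (Ti); 35:T/G (Tv); 38:C/G (Tv).
Of the 9 differences, 3 transitions and 6 transversions over 42 sites: P = 3/42 = 0.071429, Q = 6/42 = 0.142857.
d = −0.5·ln(0.714285) − 0.25·ln(0.714286) = −0.5·(-0.336473) − 0.25·(-0.336472) = 0.2524.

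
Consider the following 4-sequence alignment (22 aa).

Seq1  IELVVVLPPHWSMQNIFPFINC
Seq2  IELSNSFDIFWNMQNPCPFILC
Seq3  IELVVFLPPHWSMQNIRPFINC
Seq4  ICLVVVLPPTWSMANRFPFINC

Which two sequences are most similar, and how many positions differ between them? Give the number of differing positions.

2

Pairwise Hamming distances:
  Seq1 vs Seq2: 11
  Seq1 vs Seq3: 2
  Seq1 vs Seq4: 4
  Seq2 vs Seq3: 11
  Seq2 vs Seq4: 13
  Seq3 vs Seq4: 6
The smallest is 2, between Seq1 and Seq3.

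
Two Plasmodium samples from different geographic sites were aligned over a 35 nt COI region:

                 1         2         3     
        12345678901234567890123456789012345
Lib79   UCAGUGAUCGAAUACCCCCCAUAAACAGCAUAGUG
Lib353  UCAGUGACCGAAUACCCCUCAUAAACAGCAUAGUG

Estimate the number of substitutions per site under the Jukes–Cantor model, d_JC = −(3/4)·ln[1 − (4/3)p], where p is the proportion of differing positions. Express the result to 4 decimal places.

Mismatches occur at site 8 (U→C), site 19 (C→U).
p = 2/35 = 0.057143.
d = −0.75 · ln(1 − (4/3)·0.057143) = −0.75 · ln(0.923809) = −0.75 · (-0.079250) = 0.0594.

0.0594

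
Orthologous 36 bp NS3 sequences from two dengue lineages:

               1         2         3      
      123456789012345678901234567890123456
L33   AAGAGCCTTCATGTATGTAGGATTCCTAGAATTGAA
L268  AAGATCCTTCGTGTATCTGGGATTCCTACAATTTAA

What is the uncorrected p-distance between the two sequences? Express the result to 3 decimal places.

0.167

Differing sites — 5:G/T; 11:A/G; 17:G/C; 19:A/G; 29:G/C; 34:G/T.
There are 6 differences over 36 sites, so p = 6/36 = 0.167.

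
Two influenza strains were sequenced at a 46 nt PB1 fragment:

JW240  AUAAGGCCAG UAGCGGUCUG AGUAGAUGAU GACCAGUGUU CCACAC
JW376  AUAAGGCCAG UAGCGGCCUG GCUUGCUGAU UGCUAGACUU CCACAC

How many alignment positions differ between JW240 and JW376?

10

Differing sites — 17:U/C; 21:A/G; 22:G/C; 24:A/U; 26:A/C; 31:G/U; 32:A/G; 34:C/U; 37:U/A; 38:G/C.
That gives 10 mismatches out of 46 aligned sites, so the Hamming distance is 10.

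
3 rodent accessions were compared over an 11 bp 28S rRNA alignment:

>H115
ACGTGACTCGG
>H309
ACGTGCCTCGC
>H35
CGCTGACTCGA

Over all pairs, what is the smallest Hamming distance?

2

Pairwise Hamming distances:
  H115 vs H309: 2
  H115 vs H35: 4
  H309 vs H35: 5
The smallest is 2, between H115 and H309.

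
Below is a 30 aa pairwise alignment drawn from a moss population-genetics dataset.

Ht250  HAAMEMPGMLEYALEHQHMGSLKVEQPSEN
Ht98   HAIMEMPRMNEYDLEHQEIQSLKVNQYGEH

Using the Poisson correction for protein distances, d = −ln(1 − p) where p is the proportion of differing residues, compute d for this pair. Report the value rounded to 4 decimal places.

0.4568

Mismatches occur at site 3 (A↔I), site 8 (G↔R), site 10 (L↔N), site 13 (A↔D), site 18 (H↔E), site 19 (M↔I), site 20 (G↔Q), site 25 (E↔N), site 27 (P↔Y), site 28 (S↔G), site 30 (N↔H).
p = 11/30 = 0.366667.
d = −ln(1 − 0.366667) = −ln(0.633333) = 0.4568.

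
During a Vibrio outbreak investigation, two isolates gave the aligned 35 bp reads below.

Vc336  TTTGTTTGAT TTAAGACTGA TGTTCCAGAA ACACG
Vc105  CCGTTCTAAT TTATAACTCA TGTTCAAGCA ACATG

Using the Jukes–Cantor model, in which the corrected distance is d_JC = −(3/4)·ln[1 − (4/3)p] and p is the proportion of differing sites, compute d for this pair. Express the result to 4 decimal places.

Differing sites — 1:T/C; 2:T/C; 3:T/G; 4:G/T; 6:T/C; 8:G/A; 14:A/T; 15:G/A; 19:G/C; 26:C/A; 29:A/C; 34:C/T.
p = 12/35 = 0.342857.
d = −0.75 · ln(1 − (4/3)·0.342857) = −0.75 · ln(0.542857) = −0.75 · (-0.610909) = 0.4582.

0.4582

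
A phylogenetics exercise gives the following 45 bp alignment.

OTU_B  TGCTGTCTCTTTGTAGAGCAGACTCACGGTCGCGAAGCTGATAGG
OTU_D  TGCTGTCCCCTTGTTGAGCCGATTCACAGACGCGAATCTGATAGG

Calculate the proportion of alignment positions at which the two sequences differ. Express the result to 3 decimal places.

0.178

The sequences differ at positions 8 (T/C), 10 (T/C), 15 (A/T), 20 (A/C), 23 (C/T), 28 (G/A), 30 (T/A), 37 (G/T).
There are 8 differences over 45 sites, so p = 8/45 = 0.178.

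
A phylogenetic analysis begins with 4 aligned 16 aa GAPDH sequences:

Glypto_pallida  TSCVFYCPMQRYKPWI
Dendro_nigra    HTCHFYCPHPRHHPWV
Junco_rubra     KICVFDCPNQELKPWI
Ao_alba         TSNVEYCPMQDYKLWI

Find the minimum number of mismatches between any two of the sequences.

4

Pairwise Hamming distances:
  Glypto_pallida vs Dendro_nigra: 8
  Glypto_pallida vs Junco_rubra: 6
  Glypto_pallida vs Ao_alba: 4
  Dendro_nigra vs Junco_rubra: 10
  Dendro_nigra vs Ao_alba: 12
  Junco_rubra vs Ao_alba: 9
The smallest is 4, between Glypto_pallida and Ao_alba.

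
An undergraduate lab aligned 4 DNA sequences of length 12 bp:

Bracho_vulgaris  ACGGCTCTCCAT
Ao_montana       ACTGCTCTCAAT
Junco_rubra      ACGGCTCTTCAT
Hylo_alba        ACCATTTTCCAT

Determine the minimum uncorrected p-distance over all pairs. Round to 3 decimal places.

0.083

Pairwise Hamming distances:
  Bracho_vulgaris vs Ao_montana: 2
  Bracho_vulgaris vs Junco_rubra: 1
  Bracho_vulgaris vs Hylo_alba: 4
  Ao_montana vs Junco_rubra: 3
  Ao_montana vs Hylo_alba: 5
  Junco_rubra vs Hylo_alba: 5
The smallest is 1 mismatch, between Bracho_vulgaris and Junco_rubra; p = 1/12 = 0.083.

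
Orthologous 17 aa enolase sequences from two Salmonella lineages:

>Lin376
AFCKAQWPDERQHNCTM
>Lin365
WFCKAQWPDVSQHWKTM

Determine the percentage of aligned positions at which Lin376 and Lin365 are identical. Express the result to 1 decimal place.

70.6%

Mismatches occur at site 1 (A→W), site 10 (E→V), site 11 (R→S), site 14 (N→W), site 15 (C→K).
12 of the 17 sites match, so the percent identity is 12/17 × 100 = 70.6%.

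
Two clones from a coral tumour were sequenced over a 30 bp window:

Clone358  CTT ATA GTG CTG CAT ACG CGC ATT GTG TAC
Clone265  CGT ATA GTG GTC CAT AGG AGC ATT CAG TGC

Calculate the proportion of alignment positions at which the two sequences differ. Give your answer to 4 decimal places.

0.2667

The sequences differ at positions 2 (T/G), 10 (C/G), 12 (G/C), 17 (C/G), 19 (C/A), 25 (G/C), 26 (T/A), 29 (A/G).
There are 8 differences over 30 sites, so p = 8/30 = 0.2667.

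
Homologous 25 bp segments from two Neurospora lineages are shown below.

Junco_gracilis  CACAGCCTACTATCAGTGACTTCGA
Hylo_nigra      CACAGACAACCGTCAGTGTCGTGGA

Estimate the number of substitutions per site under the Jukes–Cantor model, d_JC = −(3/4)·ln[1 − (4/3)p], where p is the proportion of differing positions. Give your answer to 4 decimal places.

0.3505

The sequences differ at positions 6 (C/A), 8 (T/A), 11 (T/C), 12 (A/G), 19 (A/T), 21 (T/G), 23 (C/G).
p = 7/25 = 0.280000.
d = −0.75 · ln(1 − (4/3)·0.280000) = −0.75 · ln(0.626667) = −0.75 · (-0.467340) = 0.3505.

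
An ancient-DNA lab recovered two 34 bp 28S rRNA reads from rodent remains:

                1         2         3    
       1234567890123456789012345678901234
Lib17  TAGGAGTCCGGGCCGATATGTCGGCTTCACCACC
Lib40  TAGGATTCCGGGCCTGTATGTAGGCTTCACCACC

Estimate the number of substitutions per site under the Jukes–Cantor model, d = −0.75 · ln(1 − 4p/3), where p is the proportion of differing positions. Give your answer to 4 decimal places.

Differing sites — 6:G/T; 15:G/T; 16:A/G; 22:C/A.
p = 4/34 = 0.117647.
d = −0.75 · ln(1 − (4/3)·0.117647) = −0.75 · ln(0.843137) = −0.75 · (-0.170626) = 0.1280.

0.1280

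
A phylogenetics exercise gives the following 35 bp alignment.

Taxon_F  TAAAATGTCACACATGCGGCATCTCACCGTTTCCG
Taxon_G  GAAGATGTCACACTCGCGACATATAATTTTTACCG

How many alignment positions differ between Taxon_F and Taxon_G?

11

The sequences differ at positions 1 (T/G), 4 (A/G), 14 (A/T), 15 (T/C), 19 (G/A), 23 (C/A), 25 (C/A), 27 (C/T), 28 (C/T), 29 (G/T), 32 (T/A).
That gives 11 mismatches out of 35 aligned sites, so the Hamming distance is 11.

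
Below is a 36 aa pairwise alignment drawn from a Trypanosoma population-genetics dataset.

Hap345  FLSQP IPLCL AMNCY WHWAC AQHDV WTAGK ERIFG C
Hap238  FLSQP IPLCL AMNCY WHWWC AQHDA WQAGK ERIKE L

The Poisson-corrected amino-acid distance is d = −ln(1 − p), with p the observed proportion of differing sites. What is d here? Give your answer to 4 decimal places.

0.1823

The sequences differ at positions 19 (A/W), 25 (V/A), 27 (T/Q), 34 (F/K), 35 (G/E), 36 (C/L).
p = 6/36 = 0.166667.
d = −ln(1 − 0.166667) = −ln(0.833333) = 0.1823.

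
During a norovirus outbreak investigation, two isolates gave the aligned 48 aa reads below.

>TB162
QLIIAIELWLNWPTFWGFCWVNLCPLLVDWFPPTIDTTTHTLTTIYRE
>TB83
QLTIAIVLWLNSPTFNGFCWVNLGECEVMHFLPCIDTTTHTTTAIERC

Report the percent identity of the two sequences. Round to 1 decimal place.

66.7%

The sequences differ at positions 3 (I/T), 7 (E/V), 12 (W/S), 16 (W/N), 24 (C/G), 25 (P/E), 26 (L/C), 27 (L/E), 29 (D/M), 30 (W/H), 32 (P/L), 34 (T/C), 42 (L/T), 44 (T/A), 46 (Y/E), 48 (E/C).
32 of the 48 sites match, so the percent identity is 32/48 × 100 = 66.7%.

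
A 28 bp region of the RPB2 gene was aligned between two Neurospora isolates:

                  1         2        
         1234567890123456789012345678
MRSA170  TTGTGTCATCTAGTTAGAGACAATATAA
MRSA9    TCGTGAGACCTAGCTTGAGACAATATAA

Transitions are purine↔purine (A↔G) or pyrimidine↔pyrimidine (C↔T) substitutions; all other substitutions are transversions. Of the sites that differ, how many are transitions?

Mismatches occur at site 2 (T→C, transition), site 6 (T→A, transversion), site 7 (C→G, transversion), site 9 (T→C, transition), site 14 (T→C, transition), site 16 (A→T, transversion).
Of the 6 differences, 3 transitions and 3 transversions, so the answer is 3.

3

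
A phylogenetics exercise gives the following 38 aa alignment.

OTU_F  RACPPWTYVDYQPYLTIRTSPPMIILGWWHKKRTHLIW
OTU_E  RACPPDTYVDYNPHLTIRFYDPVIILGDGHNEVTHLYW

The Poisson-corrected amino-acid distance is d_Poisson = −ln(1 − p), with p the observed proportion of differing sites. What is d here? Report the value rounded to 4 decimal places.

0.4187

Mismatches occur at site 6 (W/D), site 12 (Q/N), site 14 (Y/H), site 19 (T/F), site 20 (S/Y), site 21 (P/D), site 23 (M/V), site 28 (W/D), site 29 (W/G), site 31 (K/N), site 32 (K/E), site 33 (R/V), site 37 (I/Y).
p = 13/38 = 0.342105.
d = −ln(1 − 0.342105) = −ln(0.657895) = 0.4187.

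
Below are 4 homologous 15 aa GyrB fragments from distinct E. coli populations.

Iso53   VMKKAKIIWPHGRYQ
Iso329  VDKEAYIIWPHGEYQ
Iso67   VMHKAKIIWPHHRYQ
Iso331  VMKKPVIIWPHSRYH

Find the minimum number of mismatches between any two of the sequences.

Pairwise Hamming distances:
  Iso53 vs Iso329: 4
  Iso53 vs Iso67: 2
  Iso53 vs Iso331: 4
  Iso329 vs Iso67: 6
  Iso329 vs Iso331: 7
  Iso67 vs Iso331: 5
The smallest is 2, between Iso53 and Iso67.

2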